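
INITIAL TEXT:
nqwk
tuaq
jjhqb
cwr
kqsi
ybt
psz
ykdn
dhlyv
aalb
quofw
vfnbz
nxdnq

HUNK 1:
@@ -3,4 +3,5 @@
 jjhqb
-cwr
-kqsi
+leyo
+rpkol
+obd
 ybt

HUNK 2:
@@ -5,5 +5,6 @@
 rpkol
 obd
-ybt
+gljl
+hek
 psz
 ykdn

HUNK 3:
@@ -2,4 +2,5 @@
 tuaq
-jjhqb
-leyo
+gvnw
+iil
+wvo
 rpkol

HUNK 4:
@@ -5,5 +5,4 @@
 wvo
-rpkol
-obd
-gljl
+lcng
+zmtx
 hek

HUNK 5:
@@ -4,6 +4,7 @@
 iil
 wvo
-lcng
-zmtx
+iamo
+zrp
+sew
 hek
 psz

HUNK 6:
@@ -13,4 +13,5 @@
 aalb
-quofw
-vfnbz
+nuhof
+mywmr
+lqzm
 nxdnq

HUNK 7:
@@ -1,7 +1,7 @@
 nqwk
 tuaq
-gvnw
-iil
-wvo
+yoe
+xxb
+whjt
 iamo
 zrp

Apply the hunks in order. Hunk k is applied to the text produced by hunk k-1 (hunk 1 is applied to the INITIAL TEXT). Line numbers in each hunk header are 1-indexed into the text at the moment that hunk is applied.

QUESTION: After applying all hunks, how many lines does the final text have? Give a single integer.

Answer: 17

Derivation:
Hunk 1: at line 3 remove [cwr,kqsi] add [leyo,rpkol,obd] -> 14 lines: nqwk tuaq jjhqb leyo rpkol obd ybt psz ykdn dhlyv aalb quofw vfnbz nxdnq
Hunk 2: at line 5 remove [ybt] add [gljl,hek] -> 15 lines: nqwk tuaq jjhqb leyo rpkol obd gljl hek psz ykdn dhlyv aalb quofw vfnbz nxdnq
Hunk 3: at line 2 remove [jjhqb,leyo] add [gvnw,iil,wvo] -> 16 lines: nqwk tuaq gvnw iil wvo rpkol obd gljl hek psz ykdn dhlyv aalb quofw vfnbz nxdnq
Hunk 4: at line 5 remove [rpkol,obd,gljl] add [lcng,zmtx] -> 15 lines: nqwk tuaq gvnw iil wvo lcng zmtx hek psz ykdn dhlyv aalb quofw vfnbz nxdnq
Hunk 5: at line 4 remove [lcng,zmtx] add [iamo,zrp,sew] -> 16 lines: nqwk tuaq gvnw iil wvo iamo zrp sew hek psz ykdn dhlyv aalb quofw vfnbz nxdnq
Hunk 6: at line 13 remove [quofw,vfnbz] add [nuhof,mywmr,lqzm] -> 17 lines: nqwk tuaq gvnw iil wvo iamo zrp sew hek psz ykdn dhlyv aalb nuhof mywmr lqzm nxdnq
Hunk 7: at line 1 remove [gvnw,iil,wvo] add [yoe,xxb,whjt] -> 17 lines: nqwk tuaq yoe xxb whjt iamo zrp sew hek psz ykdn dhlyv aalb nuhof mywmr lqzm nxdnq
Final line count: 17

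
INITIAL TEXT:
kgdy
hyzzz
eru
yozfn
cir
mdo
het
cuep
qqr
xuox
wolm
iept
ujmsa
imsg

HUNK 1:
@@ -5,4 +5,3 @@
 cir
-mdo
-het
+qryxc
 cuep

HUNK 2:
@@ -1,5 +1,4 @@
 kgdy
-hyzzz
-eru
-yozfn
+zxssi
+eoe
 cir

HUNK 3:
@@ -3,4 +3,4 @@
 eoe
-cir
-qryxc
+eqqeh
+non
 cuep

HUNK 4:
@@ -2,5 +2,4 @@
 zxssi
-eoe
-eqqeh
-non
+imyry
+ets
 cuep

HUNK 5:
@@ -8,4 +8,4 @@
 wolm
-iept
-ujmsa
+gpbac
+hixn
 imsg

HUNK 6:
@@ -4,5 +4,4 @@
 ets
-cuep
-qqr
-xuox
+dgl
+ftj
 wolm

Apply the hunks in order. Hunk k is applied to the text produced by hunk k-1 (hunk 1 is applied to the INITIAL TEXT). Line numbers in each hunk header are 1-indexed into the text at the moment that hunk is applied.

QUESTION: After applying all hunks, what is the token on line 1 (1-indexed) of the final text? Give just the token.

Hunk 1: at line 5 remove [mdo,het] add [qryxc] -> 13 lines: kgdy hyzzz eru yozfn cir qryxc cuep qqr xuox wolm iept ujmsa imsg
Hunk 2: at line 1 remove [hyzzz,eru,yozfn] add [zxssi,eoe] -> 12 lines: kgdy zxssi eoe cir qryxc cuep qqr xuox wolm iept ujmsa imsg
Hunk 3: at line 3 remove [cir,qryxc] add [eqqeh,non] -> 12 lines: kgdy zxssi eoe eqqeh non cuep qqr xuox wolm iept ujmsa imsg
Hunk 4: at line 2 remove [eoe,eqqeh,non] add [imyry,ets] -> 11 lines: kgdy zxssi imyry ets cuep qqr xuox wolm iept ujmsa imsg
Hunk 5: at line 8 remove [iept,ujmsa] add [gpbac,hixn] -> 11 lines: kgdy zxssi imyry ets cuep qqr xuox wolm gpbac hixn imsg
Hunk 6: at line 4 remove [cuep,qqr,xuox] add [dgl,ftj] -> 10 lines: kgdy zxssi imyry ets dgl ftj wolm gpbac hixn imsg
Final line 1: kgdy

Answer: kgdy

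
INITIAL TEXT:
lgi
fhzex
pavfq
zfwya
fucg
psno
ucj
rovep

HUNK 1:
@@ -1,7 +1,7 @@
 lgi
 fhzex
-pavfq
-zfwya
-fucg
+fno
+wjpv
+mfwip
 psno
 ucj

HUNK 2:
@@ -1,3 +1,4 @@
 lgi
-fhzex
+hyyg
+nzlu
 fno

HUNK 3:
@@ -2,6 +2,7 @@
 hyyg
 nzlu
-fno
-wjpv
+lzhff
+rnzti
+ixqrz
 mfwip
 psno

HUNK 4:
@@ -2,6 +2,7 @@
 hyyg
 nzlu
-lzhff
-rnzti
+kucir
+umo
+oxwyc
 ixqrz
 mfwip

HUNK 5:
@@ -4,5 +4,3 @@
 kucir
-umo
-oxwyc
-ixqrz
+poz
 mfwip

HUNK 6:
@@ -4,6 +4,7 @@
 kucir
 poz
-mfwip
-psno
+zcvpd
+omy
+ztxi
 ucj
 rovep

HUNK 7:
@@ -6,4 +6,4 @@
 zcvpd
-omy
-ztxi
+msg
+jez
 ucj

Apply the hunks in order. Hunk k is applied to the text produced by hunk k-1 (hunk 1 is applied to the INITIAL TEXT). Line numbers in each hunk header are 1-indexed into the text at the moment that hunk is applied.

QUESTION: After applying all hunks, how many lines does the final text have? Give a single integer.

Answer: 10

Derivation:
Hunk 1: at line 1 remove [pavfq,zfwya,fucg] add [fno,wjpv,mfwip] -> 8 lines: lgi fhzex fno wjpv mfwip psno ucj rovep
Hunk 2: at line 1 remove [fhzex] add [hyyg,nzlu] -> 9 lines: lgi hyyg nzlu fno wjpv mfwip psno ucj rovep
Hunk 3: at line 2 remove [fno,wjpv] add [lzhff,rnzti,ixqrz] -> 10 lines: lgi hyyg nzlu lzhff rnzti ixqrz mfwip psno ucj rovep
Hunk 4: at line 2 remove [lzhff,rnzti] add [kucir,umo,oxwyc] -> 11 lines: lgi hyyg nzlu kucir umo oxwyc ixqrz mfwip psno ucj rovep
Hunk 5: at line 4 remove [umo,oxwyc,ixqrz] add [poz] -> 9 lines: lgi hyyg nzlu kucir poz mfwip psno ucj rovep
Hunk 6: at line 4 remove [mfwip,psno] add [zcvpd,omy,ztxi] -> 10 lines: lgi hyyg nzlu kucir poz zcvpd omy ztxi ucj rovep
Hunk 7: at line 6 remove [omy,ztxi] add [msg,jez] -> 10 lines: lgi hyyg nzlu kucir poz zcvpd msg jez ucj rovep
Final line count: 10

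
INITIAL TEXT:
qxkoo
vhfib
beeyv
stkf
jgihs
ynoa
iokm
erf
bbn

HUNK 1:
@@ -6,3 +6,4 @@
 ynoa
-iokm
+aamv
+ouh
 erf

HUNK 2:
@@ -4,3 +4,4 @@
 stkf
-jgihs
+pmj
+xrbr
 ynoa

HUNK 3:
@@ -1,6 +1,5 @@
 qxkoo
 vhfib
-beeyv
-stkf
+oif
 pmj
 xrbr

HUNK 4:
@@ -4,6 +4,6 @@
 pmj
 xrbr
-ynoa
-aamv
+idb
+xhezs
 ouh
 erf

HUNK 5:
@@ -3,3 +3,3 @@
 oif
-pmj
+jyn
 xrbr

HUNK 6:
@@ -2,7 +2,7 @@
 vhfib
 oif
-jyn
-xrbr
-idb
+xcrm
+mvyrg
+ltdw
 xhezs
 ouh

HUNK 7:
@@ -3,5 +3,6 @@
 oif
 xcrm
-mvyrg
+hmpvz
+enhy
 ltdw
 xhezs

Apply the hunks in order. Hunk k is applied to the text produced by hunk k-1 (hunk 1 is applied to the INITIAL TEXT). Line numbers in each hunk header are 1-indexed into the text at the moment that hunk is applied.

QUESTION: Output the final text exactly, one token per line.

Answer: qxkoo
vhfib
oif
xcrm
hmpvz
enhy
ltdw
xhezs
ouh
erf
bbn

Derivation:
Hunk 1: at line 6 remove [iokm] add [aamv,ouh] -> 10 lines: qxkoo vhfib beeyv stkf jgihs ynoa aamv ouh erf bbn
Hunk 2: at line 4 remove [jgihs] add [pmj,xrbr] -> 11 lines: qxkoo vhfib beeyv stkf pmj xrbr ynoa aamv ouh erf bbn
Hunk 3: at line 1 remove [beeyv,stkf] add [oif] -> 10 lines: qxkoo vhfib oif pmj xrbr ynoa aamv ouh erf bbn
Hunk 4: at line 4 remove [ynoa,aamv] add [idb,xhezs] -> 10 lines: qxkoo vhfib oif pmj xrbr idb xhezs ouh erf bbn
Hunk 5: at line 3 remove [pmj] add [jyn] -> 10 lines: qxkoo vhfib oif jyn xrbr idb xhezs ouh erf bbn
Hunk 6: at line 2 remove [jyn,xrbr,idb] add [xcrm,mvyrg,ltdw] -> 10 lines: qxkoo vhfib oif xcrm mvyrg ltdw xhezs ouh erf bbn
Hunk 7: at line 3 remove [mvyrg] add [hmpvz,enhy] -> 11 lines: qxkoo vhfib oif xcrm hmpvz enhy ltdw xhezs ouh erf bbn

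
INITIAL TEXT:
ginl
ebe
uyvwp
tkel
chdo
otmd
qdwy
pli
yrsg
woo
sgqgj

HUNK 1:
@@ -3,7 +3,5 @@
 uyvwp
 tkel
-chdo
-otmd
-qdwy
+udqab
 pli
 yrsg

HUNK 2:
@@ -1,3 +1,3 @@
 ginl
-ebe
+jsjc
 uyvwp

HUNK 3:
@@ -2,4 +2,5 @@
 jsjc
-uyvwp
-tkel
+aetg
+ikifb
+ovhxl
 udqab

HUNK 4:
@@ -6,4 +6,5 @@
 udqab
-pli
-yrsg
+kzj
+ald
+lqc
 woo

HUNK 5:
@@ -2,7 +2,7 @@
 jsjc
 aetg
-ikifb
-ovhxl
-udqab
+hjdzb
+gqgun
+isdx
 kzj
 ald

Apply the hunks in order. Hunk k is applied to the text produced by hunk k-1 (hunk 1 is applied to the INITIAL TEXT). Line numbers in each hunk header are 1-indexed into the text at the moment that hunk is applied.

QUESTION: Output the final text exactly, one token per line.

Answer: ginl
jsjc
aetg
hjdzb
gqgun
isdx
kzj
ald
lqc
woo
sgqgj

Derivation:
Hunk 1: at line 3 remove [chdo,otmd,qdwy] add [udqab] -> 9 lines: ginl ebe uyvwp tkel udqab pli yrsg woo sgqgj
Hunk 2: at line 1 remove [ebe] add [jsjc] -> 9 lines: ginl jsjc uyvwp tkel udqab pli yrsg woo sgqgj
Hunk 3: at line 2 remove [uyvwp,tkel] add [aetg,ikifb,ovhxl] -> 10 lines: ginl jsjc aetg ikifb ovhxl udqab pli yrsg woo sgqgj
Hunk 4: at line 6 remove [pli,yrsg] add [kzj,ald,lqc] -> 11 lines: ginl jsjc aetg ikifb ovhxl udqab kzj ald lqc woo sgqgj
Hunk 5: at line 2 remove [ikifb,ovhxl,udqab] add [hjdzb,gqgun,isdx] -> 11 lines: ginl jsjc aetg hjdzb gqgun isdx kzj ald lqc woo sgqgj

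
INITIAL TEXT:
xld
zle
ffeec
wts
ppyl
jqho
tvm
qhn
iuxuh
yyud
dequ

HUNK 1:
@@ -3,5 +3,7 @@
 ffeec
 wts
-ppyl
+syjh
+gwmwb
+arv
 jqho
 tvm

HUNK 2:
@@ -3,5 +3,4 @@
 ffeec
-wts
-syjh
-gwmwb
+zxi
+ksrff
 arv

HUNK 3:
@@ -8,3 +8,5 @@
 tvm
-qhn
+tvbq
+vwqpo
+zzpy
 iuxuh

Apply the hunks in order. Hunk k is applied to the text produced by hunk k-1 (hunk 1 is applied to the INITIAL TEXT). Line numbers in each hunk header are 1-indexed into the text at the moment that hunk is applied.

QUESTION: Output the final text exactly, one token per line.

Answer: xld
zle
ffeec
zxi
ksrff
arv
jqho
tvm
tvbq
vwqpo
zzpy
iuxuh
yyud
dequ

Derivation:
Hunk 1: at line 3 remove [ppyl] add [syjh,gwmwb,arv] -> 13 lines: xld zle ffeec wts syjh gwmwb arv jqho tvm qhn iuxuh yyud dequ
Hunk 2: at line 3 remove [wts,syjh,gwmwb] add [zxi,ksrff] -> 12 lines: xld zle ffeec zxi ksrff arv jqho tvm qhn iuxuh yyud dequ
Hunk 3: at line 8 remove [qhn] add [tvbq,vwqpo,zzpy] -> 14 lines: xld zle ffeec zxi ksrff arv jqho tvm tvbq vwqpo zzpy iuxuh yyud dequ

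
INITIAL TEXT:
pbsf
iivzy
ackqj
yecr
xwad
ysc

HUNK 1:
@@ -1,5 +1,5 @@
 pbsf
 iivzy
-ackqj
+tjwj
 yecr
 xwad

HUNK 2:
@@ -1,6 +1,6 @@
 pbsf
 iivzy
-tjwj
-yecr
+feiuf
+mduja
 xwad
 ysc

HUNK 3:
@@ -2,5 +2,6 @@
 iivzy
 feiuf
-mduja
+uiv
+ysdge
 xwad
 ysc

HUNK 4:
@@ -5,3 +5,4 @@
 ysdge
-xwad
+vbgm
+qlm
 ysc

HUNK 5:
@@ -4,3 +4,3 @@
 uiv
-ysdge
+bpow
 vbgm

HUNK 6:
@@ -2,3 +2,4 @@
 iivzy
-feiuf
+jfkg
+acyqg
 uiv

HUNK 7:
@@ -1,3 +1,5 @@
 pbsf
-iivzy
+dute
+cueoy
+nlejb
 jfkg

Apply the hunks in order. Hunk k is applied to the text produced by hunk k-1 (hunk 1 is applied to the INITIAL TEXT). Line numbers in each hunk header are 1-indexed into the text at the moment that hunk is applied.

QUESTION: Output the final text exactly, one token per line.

Hunk 1: at line 1 remove [ackqj] add [tjwj] -> 6 lines: pbsf iivzy tjwj yecr xwad ysc
Hunk 2: at line 1 remove [tjwj,yecr] add [feiuf,mduja] -> 6 lines: pbsf iivzy feiuf mduja xwad ysc
Hunk 3: at line 2 remove [mduja] add [uiv,ysdge] -> 7 lines: pbsf iivzy feiuf uiv ysdge xwad ysc
Hunk 4: at line 5 remove [xwad] add [vbgm,qlm] -> 8 lines: pbsf iivzy feiuf uiv ysdge vbgm qlm ysc
Hunk 5: at line 4 remove [ysdge] add [bpow] -> 8 lines: pbsf iivzy feiuf uiv bpow vbgm qlm ysc
Hunk 6: at line 2 remove [feiuf] add [jfkg,acyqg] -> 9 lines: pbsf iivzy jfkg acyqg uiv bpow vbgm qlm ysc
Hunk 7: at line 1 remove [iivzy] add [dute,cueoy,nlejb] -> 11 lines: pbsf dute cueoy nlejb jfkg acyqg uiv bpow vbgm qlm ysc

Answer: pbsf
dute
cueoy
nlejb
jfkg
acyqg
uiv
bpow
vbgm
qlm
ysc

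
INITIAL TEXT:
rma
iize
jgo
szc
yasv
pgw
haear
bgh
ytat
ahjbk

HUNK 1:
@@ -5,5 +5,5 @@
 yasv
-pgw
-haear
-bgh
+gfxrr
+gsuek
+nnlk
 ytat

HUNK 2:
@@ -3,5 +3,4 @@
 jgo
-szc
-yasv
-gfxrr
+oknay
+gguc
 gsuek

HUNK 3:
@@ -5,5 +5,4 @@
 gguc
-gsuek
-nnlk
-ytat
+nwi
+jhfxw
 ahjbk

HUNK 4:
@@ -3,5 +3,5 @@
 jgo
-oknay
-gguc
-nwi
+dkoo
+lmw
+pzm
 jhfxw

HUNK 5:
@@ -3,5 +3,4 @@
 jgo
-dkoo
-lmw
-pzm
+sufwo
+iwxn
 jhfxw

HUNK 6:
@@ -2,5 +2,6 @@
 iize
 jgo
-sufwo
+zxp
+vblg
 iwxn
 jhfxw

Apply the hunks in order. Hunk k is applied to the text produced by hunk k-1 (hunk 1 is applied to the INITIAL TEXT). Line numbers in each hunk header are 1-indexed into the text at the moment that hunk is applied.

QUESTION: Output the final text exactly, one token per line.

Answer: rma
iize
jgo
zxp
vblg
iwxn
jhfxw
ahjbk

Derivation:
Hunk 1: at line 5 remove [pgw,haear,bgh] add [gfxrr,gsuek,nnlk] -> 10 lines: rma iize jgo szc yasv gfxrr gsuek nnlk ytat ahjbk
Hunk 2: at line 3 remove [szc,yasv,gfxrr] add [oknay,gguc] -> 9 lines: rma iize jgo oknay gguc gsuek nnlk ytat ahjbk
Hunk 3: at line 5 remove [gsuek,nnlk,ytat] add [nwi,jhfxw] -> 8 lines: rma iize jgo oknay gguc nwi jhfxw ahjbk
Hunk 4: at line 3 remove [oknay,gguc,nwi] add [dkoo,lmw,pzm] -> 8 lines: rma iize jgo dkoo lmw pzm jhfxw ahjbk
Hunk 5: at line 3 remove [dkoo,lmw,pzm] add [sufwo,iwxn] -> 7 lines: rma iize jgo sufwo iwxn jhfxw ahjbk
Hunk 6: at line 2 remove [sufwo] add [zxp,vblg] -> 8 lines: rma iize jgo zxp vblg iwxn jhfxw ahjbk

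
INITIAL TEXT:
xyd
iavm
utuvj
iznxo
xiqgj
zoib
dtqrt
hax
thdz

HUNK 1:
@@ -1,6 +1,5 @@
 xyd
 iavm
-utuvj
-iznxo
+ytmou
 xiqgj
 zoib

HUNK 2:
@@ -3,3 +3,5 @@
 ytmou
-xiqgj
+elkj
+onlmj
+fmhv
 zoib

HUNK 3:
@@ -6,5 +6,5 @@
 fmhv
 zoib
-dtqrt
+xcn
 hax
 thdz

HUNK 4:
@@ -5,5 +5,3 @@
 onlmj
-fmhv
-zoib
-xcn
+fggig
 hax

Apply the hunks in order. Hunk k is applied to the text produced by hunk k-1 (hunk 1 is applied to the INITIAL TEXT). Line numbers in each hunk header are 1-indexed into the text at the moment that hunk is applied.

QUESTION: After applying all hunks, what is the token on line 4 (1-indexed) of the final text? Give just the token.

Answer: elkj

Derivation:
Hunk 1: at line 1 remove [utuvj,iznxo] add [ytmou] -> 8 lines: xyd iavm ytmou xiqgj zoib dtqrt hax thdz
Hunk 2: at line 3 remove [xiqgj] add [elkj,onlmj,fmhv] -> 10 lines: xyd iavm ytmou elkj onlmj fmhv zoib dtqrt hax thdz
Hunk 3: at line 6 remove [dtqrt] add [xcn] -> 10 lines: xyd iavm ytmou elkj onlmj fmhv zoib xcn hax thdz
Hunk 4: at line 5 remove [fmhv,zoib,xcn] add [fggig] -> 8 lines: xyd iavm ytmou elkj onlmj fggig hax thdz
Final line 4: elkj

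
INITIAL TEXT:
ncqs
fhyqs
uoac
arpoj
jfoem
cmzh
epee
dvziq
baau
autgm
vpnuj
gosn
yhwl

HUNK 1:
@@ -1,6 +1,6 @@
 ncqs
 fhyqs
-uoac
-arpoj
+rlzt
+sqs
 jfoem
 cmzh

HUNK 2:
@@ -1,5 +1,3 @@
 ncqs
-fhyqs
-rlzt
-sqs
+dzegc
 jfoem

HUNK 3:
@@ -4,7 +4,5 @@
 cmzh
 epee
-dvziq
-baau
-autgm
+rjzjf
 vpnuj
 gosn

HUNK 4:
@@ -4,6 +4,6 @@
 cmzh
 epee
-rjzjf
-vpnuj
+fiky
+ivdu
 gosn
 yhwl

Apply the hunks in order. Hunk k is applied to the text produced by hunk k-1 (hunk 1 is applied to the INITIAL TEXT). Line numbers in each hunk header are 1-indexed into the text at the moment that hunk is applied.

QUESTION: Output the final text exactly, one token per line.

Answer: ncqs
dzegc
jfoem
cmzh
epee
fiky
ivdu
gosn
yhwl

Derivation:
Hunk 1: at line 1 remove [uoac,arpoj] add [rlzt,sqs] -> 13 lines: ncqs fhyqs rlzt sqs jfoem cmzh epee dvziq baau autgm vpnuj gosn yhwl
Hunk 2: at line 1 remove [fhyqs,rlzt,sqs] add [dzegc] -> 11 lines: ncqs dzegc jfoem cmzh epee dvziq baau autgm vpnuj gosn yhwl
Hunk 3: at line 4 remove [dvziq,baau,autgm] add [rjzjf] -> 9 lines: ncqs dzegc jfoem cmzh epee rjzjf vpnuj gosn yhwl
Hunk 4: at line 4 remove [rjzjf,vpnuj] add [fiky,ivdu] -> 9 lines: ncqs dzegc jfoem cmzh epee fiky ivdu gosn yhwl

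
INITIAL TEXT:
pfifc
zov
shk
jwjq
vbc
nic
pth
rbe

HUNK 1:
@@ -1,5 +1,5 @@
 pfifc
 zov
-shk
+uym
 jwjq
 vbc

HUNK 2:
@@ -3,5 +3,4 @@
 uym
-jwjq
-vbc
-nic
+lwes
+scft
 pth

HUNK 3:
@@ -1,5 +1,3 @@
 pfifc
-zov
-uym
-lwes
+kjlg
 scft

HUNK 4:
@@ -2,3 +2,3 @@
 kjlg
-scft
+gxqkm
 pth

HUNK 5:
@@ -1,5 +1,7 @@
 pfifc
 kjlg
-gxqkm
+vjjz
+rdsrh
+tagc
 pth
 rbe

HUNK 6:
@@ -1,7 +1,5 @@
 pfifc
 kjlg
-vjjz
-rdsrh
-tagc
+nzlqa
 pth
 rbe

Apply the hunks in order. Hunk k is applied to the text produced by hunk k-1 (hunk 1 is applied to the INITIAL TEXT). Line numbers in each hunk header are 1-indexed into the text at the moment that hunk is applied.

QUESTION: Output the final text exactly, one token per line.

Answer: pfifc
kjlg
nzlqa
pth
rbe

Derivation:
Hunk 1: at line 1 remove [shk] add [uym] -> 8 lines: pfifc zov uym jwjq vbc nic pth rbe
Hunk 2: at line 3 remove [jwjq,vbc,nic] add [lwes,scft] -> 7 lines: pfifc zov uym lwes scft pth rbe
Hunk 3: at line 1 remove [zov,uym,lwes] add [kjlg] -> 5 lines: pfifc kjlg scft pth rbe
Hunk 4: at line 2 remove [scft] add [gxqkm] -> 5 lines: pfifc kjlg gxqkm pth rbe
Hunk 5: at line 1 remove [gxqkm] add [vjjz,rdsrh,tagc] -> 7 lines: pfifc kjlg vjjz rdsrh tagc pth rbe
Hunk 6: at line 1 remove [vjjz,rdsrh,tagc] add [nzlqa] -> 5 lines: pfifc kjlg nzlqa pth rbe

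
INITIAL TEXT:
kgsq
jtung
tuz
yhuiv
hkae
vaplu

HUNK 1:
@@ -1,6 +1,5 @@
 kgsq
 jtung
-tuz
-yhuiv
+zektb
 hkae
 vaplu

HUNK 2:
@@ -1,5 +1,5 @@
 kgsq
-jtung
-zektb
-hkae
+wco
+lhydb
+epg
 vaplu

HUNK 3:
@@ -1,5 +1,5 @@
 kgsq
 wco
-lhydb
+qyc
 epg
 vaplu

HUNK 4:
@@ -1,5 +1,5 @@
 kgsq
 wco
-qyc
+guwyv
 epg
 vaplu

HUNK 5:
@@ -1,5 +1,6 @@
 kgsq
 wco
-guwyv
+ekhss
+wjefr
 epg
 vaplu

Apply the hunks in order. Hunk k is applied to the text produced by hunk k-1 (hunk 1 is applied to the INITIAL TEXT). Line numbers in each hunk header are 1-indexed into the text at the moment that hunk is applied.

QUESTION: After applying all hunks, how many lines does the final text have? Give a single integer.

Hunk 1: at line 1 remove [tuz,yhuiv] add [zektb] -> 5 lines: kgsq jtung zektb hkae vaplu
Hunk 2: at line 1 remove [jtung,zektb,hkae] add [wco,lhydb,epg] -> 5 lines: kgsq wco lhydb epg vaplu
Hunk 3: at line 1 remove [lhydb] add [qyc] -> 5 lines: kgsq wco qyc epg vaplu
Hunk 4: at line 1 remove [qyc] add [guwyv] -> 5 lines: kgsq wco guwyv epg vaplu
Hunk 5: at line 1 remove [guwyv] add [ekhss,wjefr] -> 6 lines: kgsq wco ekhss wjefr epg vaplu
Final line count: 6

Answer: 6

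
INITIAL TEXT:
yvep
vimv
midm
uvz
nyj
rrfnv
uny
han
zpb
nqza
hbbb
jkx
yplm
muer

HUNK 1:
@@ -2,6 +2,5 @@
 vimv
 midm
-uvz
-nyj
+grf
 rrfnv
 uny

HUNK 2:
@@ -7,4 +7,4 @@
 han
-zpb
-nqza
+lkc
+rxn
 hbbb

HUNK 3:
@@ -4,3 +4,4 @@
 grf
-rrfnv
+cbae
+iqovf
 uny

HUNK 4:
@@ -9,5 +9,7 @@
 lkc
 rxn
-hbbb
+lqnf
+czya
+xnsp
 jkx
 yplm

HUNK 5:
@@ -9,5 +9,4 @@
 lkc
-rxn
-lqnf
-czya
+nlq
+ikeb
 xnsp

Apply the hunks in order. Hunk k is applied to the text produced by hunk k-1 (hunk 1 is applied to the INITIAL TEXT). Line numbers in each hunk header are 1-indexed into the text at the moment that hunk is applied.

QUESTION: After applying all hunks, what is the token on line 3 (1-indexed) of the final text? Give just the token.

Hunk 1: at line 2 remove [uvz,nyj] add [grf] -> 13 lines: yvep vimv midm grf rrfnv uny han zpb nqza hbbb jkx yplm muer
Hunk 2: at line 7 remove [zpb,nqza] add [lkc,rxn] -> 13 lines: yvep vimv midm grf rrfnv uny han lkc rxn hbbb jkx yplm muer
Hunk 3: at line 4 remove [rrfnv] add [cbae,iqovf] -> 14 lines: yvep vimv midm grf cbae iqovf uny han lkc rxn hbbb jkx yplm muer
Hunk 4: at line 9 remove [hbbb] add [lqnf,czya,xnsp] -> 16 lines: yvep vimv midm grf cbae iqovf uny han lkc rxn lqnf czya xnsp jkx yplm muer
Hunk 5: at line 9 remove [rxn,lqnf,czya] add [nlq,ikeb] -> 15 lines: yvep vimv midm grf cbae iqovf uny han lkc nlq ikeb xnsp jkx yplm muer
Final line 3: midm

Answer: midm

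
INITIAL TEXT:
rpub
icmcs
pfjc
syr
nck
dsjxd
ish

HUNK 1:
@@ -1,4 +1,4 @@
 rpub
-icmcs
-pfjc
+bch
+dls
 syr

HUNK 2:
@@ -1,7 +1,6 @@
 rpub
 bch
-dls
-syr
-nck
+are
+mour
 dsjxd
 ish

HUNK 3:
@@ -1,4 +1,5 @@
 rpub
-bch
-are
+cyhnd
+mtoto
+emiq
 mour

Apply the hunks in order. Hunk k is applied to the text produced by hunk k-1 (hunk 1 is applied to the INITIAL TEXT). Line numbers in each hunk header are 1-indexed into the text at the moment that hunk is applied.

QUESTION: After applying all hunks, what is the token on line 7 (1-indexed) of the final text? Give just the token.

Hunk 1: at line 1 remove [icmcs,pfjc] add [bch,dls] -> 7 lines: rpub bch dls syr nck dsjxd ish
Hunk 2: at line 1 remove [dls,syr,nck] add [are,mour] -> 6 lines: rpub bch are mour dsjxd ish
Hunk 3: at line 1 remove [bch,are] add [cyhnd,mtoto,emiq] -> 7 lines: rpub cyhnd mtoto emiq mour dsjxd ish
Final line 7: ish

Answer: ish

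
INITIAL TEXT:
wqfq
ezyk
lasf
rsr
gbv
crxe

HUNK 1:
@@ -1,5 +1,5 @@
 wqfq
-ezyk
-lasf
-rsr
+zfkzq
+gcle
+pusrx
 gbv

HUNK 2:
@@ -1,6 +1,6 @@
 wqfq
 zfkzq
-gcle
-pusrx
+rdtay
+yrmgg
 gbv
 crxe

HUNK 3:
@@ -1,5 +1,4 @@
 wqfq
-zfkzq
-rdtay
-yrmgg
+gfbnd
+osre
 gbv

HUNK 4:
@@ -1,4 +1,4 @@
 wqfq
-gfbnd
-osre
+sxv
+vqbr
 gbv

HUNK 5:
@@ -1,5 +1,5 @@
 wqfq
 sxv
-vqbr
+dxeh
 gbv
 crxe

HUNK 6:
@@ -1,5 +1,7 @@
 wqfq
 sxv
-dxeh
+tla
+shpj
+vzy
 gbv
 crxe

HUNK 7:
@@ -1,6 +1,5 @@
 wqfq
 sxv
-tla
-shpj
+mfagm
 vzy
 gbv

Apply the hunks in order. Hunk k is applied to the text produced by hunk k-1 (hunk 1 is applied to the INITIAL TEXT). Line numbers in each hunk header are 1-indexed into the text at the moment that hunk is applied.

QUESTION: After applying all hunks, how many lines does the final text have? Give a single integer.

Answer: 6

Derivation:
Hunk 1: at line 1 remove [ezyk,lasf,rsr] add [zfkzq,gcle,pusrx] -> 6 lines: wqfq zfkzq gcle pusrx gbv crxe
Hunk 2: at line 1 remove [gcle,pusrx] add [rdtay,yrmgg] -> 6 lines: wqfq zfkzq rdtay yrmgg gbv crxe
Hunk 3: at line 1 remove [zfkzq,rdtay,yrmgg] add [gfbnd,osre] -> 5 lines: wqfq gfbnd osre gbv crxe
Hunk 4: at line 1 remove [gfbnd,osre] add [sxv,vqbr] -> 5 lines: wqfq sxv vqbr gbv crxe
Hunk 5: at line 1 remove [vqbr] add [dxeh] -> 5 lines: wqfq sxv dxeh gbv crxe
Hunk 6: at line 1 remove [dxeh] add [tla,shpj,vzy] -> 7 lines: wqfq sxv tla shpj vzy gbv crxe
Hunk 7: at line 1 remove [tla,shpj] add [mfagm] -> 6 lines: wqfq sxv mfagm vzy gbv crxe
Final line count: 6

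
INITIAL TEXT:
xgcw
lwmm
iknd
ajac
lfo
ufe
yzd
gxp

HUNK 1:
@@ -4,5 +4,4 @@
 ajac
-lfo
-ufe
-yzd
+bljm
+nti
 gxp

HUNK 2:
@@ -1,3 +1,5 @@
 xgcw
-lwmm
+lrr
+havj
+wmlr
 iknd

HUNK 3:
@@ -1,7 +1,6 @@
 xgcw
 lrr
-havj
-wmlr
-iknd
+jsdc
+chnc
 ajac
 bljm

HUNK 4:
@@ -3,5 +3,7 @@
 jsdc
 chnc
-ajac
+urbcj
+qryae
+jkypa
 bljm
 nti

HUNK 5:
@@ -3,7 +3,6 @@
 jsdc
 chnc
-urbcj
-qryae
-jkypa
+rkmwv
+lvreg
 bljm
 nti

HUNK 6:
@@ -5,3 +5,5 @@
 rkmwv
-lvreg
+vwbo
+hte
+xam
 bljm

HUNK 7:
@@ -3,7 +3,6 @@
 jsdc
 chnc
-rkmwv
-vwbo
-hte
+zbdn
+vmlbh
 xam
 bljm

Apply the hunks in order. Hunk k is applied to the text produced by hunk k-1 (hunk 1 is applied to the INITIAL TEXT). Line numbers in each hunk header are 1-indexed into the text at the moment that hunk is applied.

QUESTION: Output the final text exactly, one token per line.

Answer: xgcw
lrr
jsdc
chnc
zbdn
vmlbh
xam
bljm
nti
gxp

Derivation:
Hunk 1: at line 4 remove [lfo,ufe,yzd] add [bljm,nti] -> 7 lines: xgcw lwmm iknd ajac bljm nti gxp
Hunk 2: at line 1 remove [lwmm] add [lrr,havj,wmlr] -> 9 lines: xgcw lrr havj wmlr iknd ajac bljm nti gxp
Hunk 3: at line 1 remove [havj,wmlr,iknd] add [jsdc,chnc] -> 8 lines: xgcw lrr jsdc chnc ajac bljm nti gxp
Hunk 4: at line 3 remove [ajac] add [urbcj,qryae,jkypa] -> 10 lines: xgcw lrr jsdc chnc urbcj qryae jkypa bljm nti gxp
Hunk 5: at line 3 remove [urbcj,qryae,jkypa] add [rkmwv,lvreg] -> 9 lines: xgcw lrr jsdc chnc rkmwv lvreg bljm nti gxp
Hunk 6: at line 5 remove [lvreg] add [vwbo,hte,xam] -> 11 lines: xgcw lrr jsdc chnc rkmwv vwbo hte xam bljm nti gxp
Hunk 7: at line 3 remove [rkmwv,vwbo,hte] add [zbdn,vmlbh] -> 10 lines: xgcw lrr jsdc chnc zbdn vmlbh xam bljm nti gxp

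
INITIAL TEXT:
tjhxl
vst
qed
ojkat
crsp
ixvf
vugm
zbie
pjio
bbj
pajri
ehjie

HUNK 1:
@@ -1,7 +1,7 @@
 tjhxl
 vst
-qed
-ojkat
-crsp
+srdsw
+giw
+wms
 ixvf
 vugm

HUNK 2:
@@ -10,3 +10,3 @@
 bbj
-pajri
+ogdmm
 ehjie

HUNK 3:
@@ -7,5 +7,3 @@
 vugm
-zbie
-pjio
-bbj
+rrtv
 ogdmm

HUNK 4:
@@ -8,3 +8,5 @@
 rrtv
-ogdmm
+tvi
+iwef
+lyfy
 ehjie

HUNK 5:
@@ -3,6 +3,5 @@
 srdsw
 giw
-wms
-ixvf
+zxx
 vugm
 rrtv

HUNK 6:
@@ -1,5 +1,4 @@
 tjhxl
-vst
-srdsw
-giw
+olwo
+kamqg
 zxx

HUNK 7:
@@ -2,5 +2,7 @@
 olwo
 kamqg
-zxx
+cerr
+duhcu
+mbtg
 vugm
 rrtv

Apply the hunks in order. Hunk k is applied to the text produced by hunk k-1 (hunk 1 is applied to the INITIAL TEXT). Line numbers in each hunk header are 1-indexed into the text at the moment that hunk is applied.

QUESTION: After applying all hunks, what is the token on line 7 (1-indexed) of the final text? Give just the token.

Hunk 1: at line 1 remove [qed,ojkat,crsp] add [srdsw,giw,wms] -> 12 lines: tjhxl vst srdsw giw wms ixvf vugm zbie pjio bbj pajri ehjie
Hunk 2: at line 10 remove [pajri] add [ogdmm] -> 12 lines: tjhxl vst srdsw giw wms ixvf vugm zbie pjio bbj ogdmm ehjie
Hunk 3: at line 7 remove [zbie,pjio,bbj] add [rrtv] -> 10 lines: tjhxl vst srdsw giw wms ixvf vugm rrtv ogdmm ehjie
Hunk 4: at line 8 remove [ogdmm] add [tvi,iwef,lyfy] -> 12 lines: tjhxl vst srdsw giw wms ixvf vugm rrtv tvi iwef lyfy ehjie
Hunk 5: at line 3 remove [wms,ixvf] add [zxx] -> 11 lines: tjhxl vst srdsw giw zxx vugm rrtv tvi iwef lyfy ehjie
Hunk 6: at line 1 remove [vst,srdsw,giw] add [olwo,kamqg] -> 10 lines: tjhxl olwo kamqg zxx vugm rrtv tvi iwef lyfy ehjie
Hunk 7: at line 2 remove [zxx] add [cerr,duhcu,mbtg] -> 12 lines: tjhxl olwo kamqg cerr duhcu mbtg vugm rrtv tvi iwef lyfy ehjie
Final line 7: vugm

Answer: vugm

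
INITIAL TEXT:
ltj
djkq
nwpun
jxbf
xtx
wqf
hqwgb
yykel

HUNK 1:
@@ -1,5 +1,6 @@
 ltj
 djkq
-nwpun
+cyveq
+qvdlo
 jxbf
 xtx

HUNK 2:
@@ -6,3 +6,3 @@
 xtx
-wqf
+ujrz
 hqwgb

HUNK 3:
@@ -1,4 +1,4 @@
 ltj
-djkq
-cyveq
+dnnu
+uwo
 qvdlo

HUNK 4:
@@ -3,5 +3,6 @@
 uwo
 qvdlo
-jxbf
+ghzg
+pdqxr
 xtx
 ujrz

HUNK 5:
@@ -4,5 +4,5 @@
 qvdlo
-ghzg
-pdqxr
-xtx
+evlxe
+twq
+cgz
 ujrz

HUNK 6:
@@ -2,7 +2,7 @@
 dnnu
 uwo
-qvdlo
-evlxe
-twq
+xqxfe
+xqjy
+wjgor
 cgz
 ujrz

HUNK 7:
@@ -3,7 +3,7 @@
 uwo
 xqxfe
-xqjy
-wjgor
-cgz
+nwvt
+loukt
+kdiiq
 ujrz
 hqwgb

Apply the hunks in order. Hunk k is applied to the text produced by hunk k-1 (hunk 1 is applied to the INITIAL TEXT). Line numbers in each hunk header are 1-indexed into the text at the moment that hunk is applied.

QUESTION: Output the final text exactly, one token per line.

Answer: ltj
dnnu
uwo
xqxfe
nwvt
loukt
kdiiq
ujrz
hqwgb
yykel

Derivation:
Hunk 1: at line 1 remove [nwpun] add [cyveq,qvdlo] -> 9 lines: ltj djkq cyveq qvdlo jxbf xtx wqf hqwgb yykel
Hunk 2: at line 6 remove [wqf] add [ujrz] -> 9 lines: ltj djkq cyveq qvdlo jxbf xtx ujrz hqwgb yykel
Hunk 3: at line 1 remove [djkq,cyveq] add [dnnu,uwo] -> 9 lines: ltj dnnu uwo qvdlo jxbf xtx ujrz hqwgb yykel
Hunk 4: at line 3 remove [jxbf] add [ghzg,pdqxr] -> 10 lines: ltj dnnu uwo qvdlo ghzg pdqxr xtx ujrz hqwgb yykel
Hunk 5: at line 4 remove [ghzg,pdqxr,xtx] add [evlxe,twq,cgz] -> 10 lines: ltj dnnu uwo qvdlo evlxe twq cgz ujrz hqwgb yykel
Hunk 6: at line 2 remove [qvdlo,evlxe,twq] add [xqxfe,xqjy,wjgor] -> 10 lines: ltj dnnu uwo xqxfe xqjy wjgor cgz ujrz hqwgb yykel
Hunk 7: at line 3 remove [xqjy,wjgor,cgz] add [nwvt,loukt,kdiiq] -> 10 lines: ltj dnnu uwo xqxfe nwvt loukt kdiiq ujrz hqwgb yykel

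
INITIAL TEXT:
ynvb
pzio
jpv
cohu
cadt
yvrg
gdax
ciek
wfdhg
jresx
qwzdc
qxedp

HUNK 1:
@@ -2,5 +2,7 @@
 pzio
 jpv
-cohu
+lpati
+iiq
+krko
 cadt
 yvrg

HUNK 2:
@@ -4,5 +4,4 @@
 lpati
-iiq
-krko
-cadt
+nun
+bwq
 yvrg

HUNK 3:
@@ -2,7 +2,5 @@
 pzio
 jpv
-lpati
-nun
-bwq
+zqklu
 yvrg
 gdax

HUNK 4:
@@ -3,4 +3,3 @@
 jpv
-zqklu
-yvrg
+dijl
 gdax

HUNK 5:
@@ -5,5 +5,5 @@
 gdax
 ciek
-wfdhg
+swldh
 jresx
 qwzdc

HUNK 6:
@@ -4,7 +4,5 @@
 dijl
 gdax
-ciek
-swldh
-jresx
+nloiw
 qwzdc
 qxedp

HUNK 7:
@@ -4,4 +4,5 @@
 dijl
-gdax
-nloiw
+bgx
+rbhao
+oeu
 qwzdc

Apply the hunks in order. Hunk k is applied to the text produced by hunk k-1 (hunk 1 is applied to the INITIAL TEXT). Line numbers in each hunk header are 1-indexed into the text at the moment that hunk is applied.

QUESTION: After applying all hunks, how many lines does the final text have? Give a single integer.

Answer: 9

Derivation:
Hunk 1: at line 2 remove [cohu] add [lpati,iiq,krko] -> 14 lines: ynvb pzio jpv lpati iiq krko cadt yvrg gdax ciek wfdhg jresx qwzdc qxedp
Hunk 2: at line 4 remove [iiq,krko,cadt] add [nun,bwq] -> 13 lines: ynvb pzio jpv lpati nun bwq yvrg gdax ciek wfdhg jresx qwzdc qxedp
Hunk 3: at line 2 remove [lpati,nun,bwq] add [zqklu] -> 11 lines: ynvb pzio jpv zqklu yvrg gdax ciek wfdhg jresx qwzdc qxedp
Hunk 4: at line 3 remove [zqklu,yvrg] add [dijl] -> 10 lines: ynvb pzio jpv dijl gdax ciek wfdhg jresx qwzdc qxedp
Hunk 5: at line 5 remove [wfdhg] add [swldh] -> 10 lines: ynvb pzio jpv dijl gdax ciek swldh jresx qwzdc qxedp
Hunk 6: at line 4 remove [ciek,swldh,jresx] add [nloiw] -> 8 lines: ynvb pzio jpv dijl gdax nloiw qwzdc qxedp
Hunk 7: at line 4 remove [gdax,nloiw] add [bgx,rbhao,oeu] -> 9 lines: ynvb pzio jpv dijl bgx rbhao oeu qwzdc qxedp
Final line count: 9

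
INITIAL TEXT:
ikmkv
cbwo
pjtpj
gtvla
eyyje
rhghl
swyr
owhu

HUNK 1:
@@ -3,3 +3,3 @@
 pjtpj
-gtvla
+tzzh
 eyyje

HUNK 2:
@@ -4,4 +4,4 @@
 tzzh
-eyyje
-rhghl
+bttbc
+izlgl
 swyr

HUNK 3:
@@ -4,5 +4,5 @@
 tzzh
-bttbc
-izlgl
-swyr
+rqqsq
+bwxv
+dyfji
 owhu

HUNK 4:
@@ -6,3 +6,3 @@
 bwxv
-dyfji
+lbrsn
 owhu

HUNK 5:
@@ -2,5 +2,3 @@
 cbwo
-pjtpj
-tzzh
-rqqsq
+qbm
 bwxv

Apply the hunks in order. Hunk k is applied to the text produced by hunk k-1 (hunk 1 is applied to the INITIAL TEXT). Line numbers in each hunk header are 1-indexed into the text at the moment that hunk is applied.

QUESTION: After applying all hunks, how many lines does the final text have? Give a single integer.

Hunk 1: at line 3 remove [gtvla] add [tzzh] -> 8 lines: ikmkv cbwo pjtpj tzzh eyyje rhghl swyr owhu
Hunk 2: at line 4 remove [eyyje,rhghl] add [bttbc,izlgl] -> 8 lines: ikmkv cbwo pjtpj tzzh bttbc izlgl swyr owhu
Hunk 3: at line 4 remove [bttbc,izlgl,swyr] add [rqqsq,bwxv,dyfji] -> 8 lines: ikmkv cbwo pjtpj tzzh rqqsq bwxv dyfji owhu
Hunk 4: at line 6 remove [dyfji] add [lbrsn] -> 8 lines: ikmkv cbwo pjtpj tzzh rqqsq bwxv lbrsn owhu
Hunk 5: at line 2 remove [pjtpj,tzzh,rqqsq] add [qbm] -> 6 lines: ikmkv cbwo qbm bwxv lbrsn owhu
Final line count: 6

Answer: 6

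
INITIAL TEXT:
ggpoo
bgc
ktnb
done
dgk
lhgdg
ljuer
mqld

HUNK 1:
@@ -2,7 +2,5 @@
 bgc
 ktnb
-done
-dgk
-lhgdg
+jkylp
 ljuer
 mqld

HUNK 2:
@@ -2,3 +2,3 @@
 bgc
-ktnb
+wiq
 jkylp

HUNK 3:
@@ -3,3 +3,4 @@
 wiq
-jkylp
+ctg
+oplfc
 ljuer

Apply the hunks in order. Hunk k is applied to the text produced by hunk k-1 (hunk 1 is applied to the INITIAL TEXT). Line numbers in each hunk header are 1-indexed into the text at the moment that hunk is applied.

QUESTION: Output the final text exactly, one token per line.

Hunk 1: at line 2 remove [done,dgk,lhgdg] add [jkylp] -> 6 lines: ggpoo bgc ktnb jkylp ljuer mqld
Hunk 2: at line 2 remove [ktnb] add [wiq] -> 6 lines: ggpoo bgc wiq jkylp ljuer mqld
Hunk 3: at line 3 remove [jkylp] add [ctg,oplfc] -> 7 lines: ggpoo bgc wiq ctg oplfc ljuer mqld

Answer: ggpoo
bgc
wiq
ctg
oplfc
ljuer
mqld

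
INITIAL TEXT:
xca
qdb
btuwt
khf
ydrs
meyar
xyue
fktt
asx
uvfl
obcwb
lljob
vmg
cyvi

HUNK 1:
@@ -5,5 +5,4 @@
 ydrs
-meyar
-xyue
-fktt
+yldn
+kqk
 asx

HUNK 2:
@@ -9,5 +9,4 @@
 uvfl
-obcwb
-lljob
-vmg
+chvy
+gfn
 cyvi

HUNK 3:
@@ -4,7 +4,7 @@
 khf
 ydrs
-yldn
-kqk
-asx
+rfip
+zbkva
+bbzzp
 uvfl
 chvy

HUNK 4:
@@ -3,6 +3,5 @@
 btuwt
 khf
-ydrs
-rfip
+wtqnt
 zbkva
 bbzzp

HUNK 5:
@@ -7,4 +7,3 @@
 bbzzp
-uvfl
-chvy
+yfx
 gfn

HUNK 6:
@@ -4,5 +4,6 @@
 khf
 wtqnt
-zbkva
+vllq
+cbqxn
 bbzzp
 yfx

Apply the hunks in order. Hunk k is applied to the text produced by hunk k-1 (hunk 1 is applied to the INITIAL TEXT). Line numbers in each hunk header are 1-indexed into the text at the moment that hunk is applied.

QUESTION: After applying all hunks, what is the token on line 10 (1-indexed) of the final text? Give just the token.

Hunk 1: at line 5 remove [meyar,xyue,fktt] add [yldn,kqk] -> 13 lines: xca qdb btuwt khf ydrs yldn kqk asx uvfl obcwb lljob vmg cyvi
Hunk 2: at line 9 remove [obcwb,lljob,vmg] add [chvy,gfn] -> 12 lines: xca qdb btuwt khf ydrs yldn kqk asx uvfl chvy gfn cyvi
Hunk 3: at line 4 remove [yldn,kqk,asx] add [rfip,zbkva,bbzzp] -> 12 lines: xca qdb btuwt khf ydrs rfip zbkva bbzzp uvfl chvy gfn cyvi
Hunk 4: at line 3 remove [ydrs,rfip] add [wtqnt] -> 11 lines: xca qdb btuwt khf wtqnt zbkva bbzzp uvfl chvy gfn cyvi
Hunk 5: at line 7 remove [uvfl,chvy] add [yfx] -> 10 lines: xca qdb btuwt khf wtqnt zbkva bbzzp yfx gfn cyvi
Hunk 6: at line 4 remove [zbkva] add [vllq,cbqxn] -> 11 lines: xca qdb btuwt khf wtqnt vllq cbqxn bbzzp yfx gfn cyvi
Final line 10: gfn

Answer: gfn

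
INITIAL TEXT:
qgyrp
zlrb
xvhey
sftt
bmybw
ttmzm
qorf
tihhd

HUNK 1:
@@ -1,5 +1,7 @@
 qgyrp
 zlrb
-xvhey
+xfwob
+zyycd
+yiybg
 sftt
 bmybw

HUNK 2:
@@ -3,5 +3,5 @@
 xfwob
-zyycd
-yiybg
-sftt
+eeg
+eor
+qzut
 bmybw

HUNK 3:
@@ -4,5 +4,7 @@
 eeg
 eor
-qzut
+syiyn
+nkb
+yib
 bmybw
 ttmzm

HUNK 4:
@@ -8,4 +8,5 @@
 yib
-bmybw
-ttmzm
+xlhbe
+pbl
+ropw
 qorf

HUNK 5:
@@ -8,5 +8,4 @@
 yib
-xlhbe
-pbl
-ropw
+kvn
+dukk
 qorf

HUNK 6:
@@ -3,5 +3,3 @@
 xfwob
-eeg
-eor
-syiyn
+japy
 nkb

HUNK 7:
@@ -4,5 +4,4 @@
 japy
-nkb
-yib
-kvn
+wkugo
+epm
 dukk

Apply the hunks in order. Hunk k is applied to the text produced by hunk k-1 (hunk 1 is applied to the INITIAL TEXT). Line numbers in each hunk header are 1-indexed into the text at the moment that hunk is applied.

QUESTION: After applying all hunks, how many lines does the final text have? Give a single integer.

Hunk 1: at line 1 remove [xvhey] add [xfwob,zyycd,yiybg] -> 10 lines: qgyrp zlrb xfwob zyycd yiybg sftt bmybw ttmzm qorf tihhd
Hunk 2: at line 3 remove [zyycd,yiybg,sftt] add [eeg,eor,qzut] -> 10 lines: qgyrp zlrb xfwob eeg eor qzut bmybw ttmzm qorf tihhd
Hunk 3: at line 4 remove [qzut] add [syiyn,nkb,yib] -> 12 lines: qgyrp zlrb xfwob eeg eor syiyn nkb yib bmybw ttmzm qorf tihhd
Hunk 4: at line 8 remove [bmybw,ttmzm] add [xlhbe,pbl,ropw] -> 13 lines: qgyrp zlrb xfwob eeg eor syiyn nkb yib xlhbe pbl ropw qorf tihhd
Hunk 5: at line 8 remove [xlhbe,pbl,ropw] add [kvn,dukk] -> 12 lines: qgyrp zlrb xfwob eeg eor syiyn nkb yib kvn dukk qorf tihhd
Hunk 6: at line 3 remove [eeg,eor,syiyn] add [japy] -> 10 lines: qgyrp zlrb xfwob japy nkb yib kvn dukk qorf tihhd
Hunk 7: at line 4 remove [nkb,yib,kvn] add [wkugo,epm] -> 9 lines: qgyrp zlrb xfwob japy wkugo epm dukk qorf tihhd
Final line count: 9

Answer: 9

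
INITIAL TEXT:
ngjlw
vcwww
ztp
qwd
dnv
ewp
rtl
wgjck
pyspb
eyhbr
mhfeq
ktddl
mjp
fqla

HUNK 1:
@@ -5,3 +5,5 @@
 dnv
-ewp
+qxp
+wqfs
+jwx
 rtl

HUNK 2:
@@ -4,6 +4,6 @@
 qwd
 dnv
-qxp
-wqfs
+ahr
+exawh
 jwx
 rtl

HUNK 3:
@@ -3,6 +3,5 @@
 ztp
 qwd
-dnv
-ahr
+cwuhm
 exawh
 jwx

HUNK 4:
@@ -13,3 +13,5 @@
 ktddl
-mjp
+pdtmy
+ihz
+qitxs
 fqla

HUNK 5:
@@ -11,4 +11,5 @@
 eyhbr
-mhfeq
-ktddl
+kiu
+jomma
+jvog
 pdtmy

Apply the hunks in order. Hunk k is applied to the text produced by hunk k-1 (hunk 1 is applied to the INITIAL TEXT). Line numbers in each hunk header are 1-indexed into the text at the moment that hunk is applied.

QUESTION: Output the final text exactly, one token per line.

Hunk 1: at line 5 remove [ewp] add [qxp,wqfs,jwx] -> 16 lines: ngjlw vcwww ztp qwd dnv qxp wqfs jwx rtl wgjck pyspb eyhbr mhfeq ktddl mjp fqla
Hunk 2: at line 4 remove [qxp,wqfs] add [ahr,exawh] -> 16 lines: ngjlw vcwww ztp qwd dnv ahr exawh jwx rtl wgjck pyspb eyhbr mhfeq ktddl mjp fqla
Hunk 3: at line 3 remove [dnv,ahr] add [cwuhm] -> 15 lines: ngjlw vcwww ztp qwd cwuhm exawh jwx rtl wgjck pyspb eyhbr mhfeq ktddl mjp fqla
Hunk 4: at line 13 remove [mjp] add [pdtmy,ihz,qitxs] -> 17 lines: ngjlw vcwww ztp qwd cwuhm exawh jwx rtl wgjck pyspb eyhbr mhfeq ktddl pdtmy ihz qitxs fqla
Hunk 5: at line 11 remove [mhfeq,ktddl] add [kiu,jomma,jvog] -> 18 lines: ngjlw vcwww ztp qwd cwuhm exawh jwx rtl wgjck pyspb eyhbr kiu jomma jvog pdtmy ihz qitxs fqla

Answer: ngjlw
vcwww
ztp
qwd
cwuhm
exawh
jwx
rtl
wgjck
pyspb
eyhbr
kiu
jomma
jvog
pdtmy
ihz
qitxs
fqla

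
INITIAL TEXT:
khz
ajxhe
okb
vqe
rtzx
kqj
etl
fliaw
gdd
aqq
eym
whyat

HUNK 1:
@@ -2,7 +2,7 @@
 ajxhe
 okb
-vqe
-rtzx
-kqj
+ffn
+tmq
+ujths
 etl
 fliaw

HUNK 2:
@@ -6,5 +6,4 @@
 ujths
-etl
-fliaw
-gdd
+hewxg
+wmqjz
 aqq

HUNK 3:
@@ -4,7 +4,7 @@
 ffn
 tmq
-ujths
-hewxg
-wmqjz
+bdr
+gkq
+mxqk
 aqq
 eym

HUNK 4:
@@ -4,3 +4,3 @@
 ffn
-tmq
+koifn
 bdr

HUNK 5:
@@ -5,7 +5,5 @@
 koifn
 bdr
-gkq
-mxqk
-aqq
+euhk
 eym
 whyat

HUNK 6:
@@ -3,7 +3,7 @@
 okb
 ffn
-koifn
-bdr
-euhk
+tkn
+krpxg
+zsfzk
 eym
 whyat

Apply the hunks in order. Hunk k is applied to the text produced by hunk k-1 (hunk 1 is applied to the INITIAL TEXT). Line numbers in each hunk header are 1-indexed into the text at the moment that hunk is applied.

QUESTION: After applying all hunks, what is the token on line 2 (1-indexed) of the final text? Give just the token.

Answer: ajxhe

Derivation:
Hunk 1: at line 2 remove [vqe,rtzx,kqj] add [ffn,tmq,ujths] -> 12 lines: khz ajxhe okb ffn tmq ujths etl fliaw gdd aqq eym whyat
Hunk 2: at line 6 remove [etl,fliaw,gdd] add [hewxg,wmqjz] -> 11 lines: khz ajxhe okb ffn tmq ujths hewxg wmqjz aqq eym whyat
Hunk 3: at line 4 remove [ujths,hewxg,wmqjz] add [bdr,gkq,mxqk] -> 11 lines: khz ajxhe okb ffn tmq bdr gkq mxqk aqq eym whyat
Hunk 4: at line 4 remove [tmq] add [koifn] -> 11 lines: khz ajxhe okb ffn koifn bdr gkq mxqk aqq eym whyat
Hunk 5: at line 5 remove [gkq,mxqk,aqq] add [euhk] -> 9 lines: khz ajxhe okb ffn koifn bdr euhk eym whyat
Hunk 6: at line 3 remove [koifn,bdr,euhk] add [tkn,krpxg,zsfzk] -> 9 lines: khz ajxhe okb ffn tkn krpxg zsfzk eym whyat
Final line 2: ajxhe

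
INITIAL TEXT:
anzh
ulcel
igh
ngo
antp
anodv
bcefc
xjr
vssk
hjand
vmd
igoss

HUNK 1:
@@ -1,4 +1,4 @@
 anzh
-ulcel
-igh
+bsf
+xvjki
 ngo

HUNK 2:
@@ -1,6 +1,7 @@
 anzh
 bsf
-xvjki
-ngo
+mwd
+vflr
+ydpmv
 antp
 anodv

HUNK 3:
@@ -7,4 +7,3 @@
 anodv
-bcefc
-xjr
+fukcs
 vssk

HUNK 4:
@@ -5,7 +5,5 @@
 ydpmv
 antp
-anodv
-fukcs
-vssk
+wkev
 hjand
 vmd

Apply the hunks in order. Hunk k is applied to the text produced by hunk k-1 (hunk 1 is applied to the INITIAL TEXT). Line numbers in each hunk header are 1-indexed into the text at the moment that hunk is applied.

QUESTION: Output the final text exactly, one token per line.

Hunk 1: at line 1 remove [ulcel,igh] add [bsf,xvjki] -> 12 lines: anzh bsf xvjki ngo antp anodv bcefc xjr vssk hjand vmd igoss
Hunk 2: at line 1 remove [xvjki,ngo] add [mwd,vflr,ydpmv] -> 13 lines: anzh bsf mwd vflr ydpmv antp anodv bcefc xjr vssk hjand vmd igoss
Hunk 3: at line 7 remove [bcefc,xjr] add [fukcs] -> 12 lines: anzh bsf mwd vflr ydpmv antp anodv fukcs vssk hjand vmd igoss
Hunk 4: at line 5 remove [anodv,fukcs,vssk] add [wkev] -> 10 lines: anzh bsf mwd vflr ydpmv antp wkev hjand vmd igoss

Answer: anzh
bsf
mwd
vflr
ydpmv
antp
wkev
hjand
vmd
igoss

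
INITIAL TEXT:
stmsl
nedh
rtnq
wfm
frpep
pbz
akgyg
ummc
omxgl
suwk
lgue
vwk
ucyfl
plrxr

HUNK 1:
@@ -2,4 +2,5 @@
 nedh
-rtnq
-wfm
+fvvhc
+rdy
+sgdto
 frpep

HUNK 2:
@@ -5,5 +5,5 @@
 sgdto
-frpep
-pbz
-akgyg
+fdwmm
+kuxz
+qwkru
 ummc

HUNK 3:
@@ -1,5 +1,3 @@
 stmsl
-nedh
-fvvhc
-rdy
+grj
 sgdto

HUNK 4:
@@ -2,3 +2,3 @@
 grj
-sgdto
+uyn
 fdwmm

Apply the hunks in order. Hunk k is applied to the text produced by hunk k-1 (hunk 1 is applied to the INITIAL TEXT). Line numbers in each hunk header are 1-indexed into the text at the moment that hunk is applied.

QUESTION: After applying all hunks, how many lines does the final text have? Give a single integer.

Answer: 13

Derivation:
Hunk 1: at line 2 remove [rtnq,wfm] add [fvvhc,rdy,sgdto] -> 15 lines: stmsl nedh fvvhc rdy sgdto frpep pbz akgyg ummc omxgl suwk lgue vwk ucyfl plrxr
Hunk 2: at line 5 remove [frpep,pbz,akgyg] add [fdwmm,kuxz,qwkru] -> 15 lines: stmsl nedh fvvhc rdy sgdto fdwmm kuxz qwkru ummc omxgl suwk lgue vwk ucyfl plrxr
Hunk 3: at line 1 remove [nedh,fvvhc,rdy] add [grj] -> 13 lines: stmsl grj sgdto fdwmm kuxz qwkru ummc omxgl suwk lgue vwk ucyfl plrxr
Hunk 4: at line 2 remove [sgdto] add [uyn] -> 13 lines: stmsl grj uyn fdwmm kuxz qwkru ummc omxgl suwk lgue vwk ucyfl plrxr
Final line count: 13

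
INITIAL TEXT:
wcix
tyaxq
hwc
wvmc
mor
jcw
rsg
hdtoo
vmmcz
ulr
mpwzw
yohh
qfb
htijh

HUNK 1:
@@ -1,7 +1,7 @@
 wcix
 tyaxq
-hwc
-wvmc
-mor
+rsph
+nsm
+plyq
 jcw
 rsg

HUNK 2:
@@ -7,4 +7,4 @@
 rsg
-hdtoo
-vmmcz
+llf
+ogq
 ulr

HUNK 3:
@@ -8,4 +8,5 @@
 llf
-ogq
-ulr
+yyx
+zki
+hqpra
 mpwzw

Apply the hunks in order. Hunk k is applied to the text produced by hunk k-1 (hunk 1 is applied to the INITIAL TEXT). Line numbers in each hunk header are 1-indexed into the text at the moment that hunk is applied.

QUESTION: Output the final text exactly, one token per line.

Hunk 1: at line 1 remove [hwc,wvmc,mor] add [rsph,nsm,plyq] -> 14 lines: wcix tyaxq rsph nsm plyq jcw rsg hdtoo vmmcz ulr mpwzw yohh qfb htijh
Hunk 2: at line 7 remove [hdtoo,vmmcz] add [llf,ogq] -> 14 lines: wcix tyaxq rsph nsm plyq jcw rsg llf ogq ulr mpwzw yohh qfb htijh
Hunk 3: at line 8 remove [ogq,ulr] add [yyx,zki,hqpra] -> 15 lines: wcix tyaxq rsph nsm plyq jcw rsg llf yyx zki hqpra mpwzw yohh qfb htijh

Answer: wcix
tyaxq
rsph
nsm
plyq
jcw
rsg
llf
yyx
zki
hqpra
mpwzw
yohh
qfb
htijh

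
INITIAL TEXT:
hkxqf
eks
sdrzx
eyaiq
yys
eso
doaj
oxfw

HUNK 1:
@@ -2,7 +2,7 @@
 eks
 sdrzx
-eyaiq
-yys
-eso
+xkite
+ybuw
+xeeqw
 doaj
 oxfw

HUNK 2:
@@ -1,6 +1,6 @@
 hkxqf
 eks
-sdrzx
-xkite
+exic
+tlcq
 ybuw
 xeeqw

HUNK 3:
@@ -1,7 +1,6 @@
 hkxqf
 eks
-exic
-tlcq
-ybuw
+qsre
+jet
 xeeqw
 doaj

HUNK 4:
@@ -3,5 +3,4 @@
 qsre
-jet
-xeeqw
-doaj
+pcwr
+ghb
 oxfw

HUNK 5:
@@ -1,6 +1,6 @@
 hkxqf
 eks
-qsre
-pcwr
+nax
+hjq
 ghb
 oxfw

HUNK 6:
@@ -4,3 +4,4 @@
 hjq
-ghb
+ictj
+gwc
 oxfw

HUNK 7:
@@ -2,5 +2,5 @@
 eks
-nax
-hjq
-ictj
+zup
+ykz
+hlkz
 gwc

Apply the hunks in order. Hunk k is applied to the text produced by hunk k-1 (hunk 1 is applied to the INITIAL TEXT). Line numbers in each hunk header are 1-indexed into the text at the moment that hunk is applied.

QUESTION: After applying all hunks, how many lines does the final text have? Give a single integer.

Hunk 1: at line 2 remove [eyaiq,yys,eso] add [xkite,ybuw,xeeqw] -> 8 lines: hkxqf eks sdrzx xkite ybuw xeeqw doaj oxfw
Hunk 2: at line 1 remove [sdrzx,xkite] add [exic,tlcq] -> 8 lines: hkxqf eks exic tlcq ybuw xeeqw doaj oxfw
Hunk 3: at line 1 remove [exic,tlcq,ybuw] add [qsre,jet] -> 7 lines: hkxqf eks qsre jet xeeqw doaj oxfw
Hunk 4: at line 3 remove [jet,xeeqw,doaj] add [pcwr,ghb] -> 6 lines: hkxqf eks qsre pcwr ghb oxfw
Hunk 5: at line 1 remove [qsre,pcwr] add [nax,hjq] -> 6 lines: hkxqf eks nax hjq ghb oxfw
Hunk 6: at line 4 remove [ghb] add [ictj,gwc] -> 7 lines: hkxqf eks nax hjq ictj gwc oxfw
Hunk 7: at line 2 remove [nax,hjq,ictj] add [zup,ykz,hlkz] -> 7 lines: hkxqf eks zup ykz hlkz gwc oxfw
Final line count: 7

Answer: 7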